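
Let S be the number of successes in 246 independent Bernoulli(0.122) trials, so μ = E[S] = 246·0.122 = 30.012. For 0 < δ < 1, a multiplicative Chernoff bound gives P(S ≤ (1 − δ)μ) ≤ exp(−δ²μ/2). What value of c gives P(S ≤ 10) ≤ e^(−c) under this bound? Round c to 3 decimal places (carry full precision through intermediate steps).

Write 10 = (1 − δ)μ, so δ = 1 − 10/30.012 = 0.6667999…
Then the exponent is δ²μ/2 = (μ − 10)²/(2μ) = 6.672000.

6.672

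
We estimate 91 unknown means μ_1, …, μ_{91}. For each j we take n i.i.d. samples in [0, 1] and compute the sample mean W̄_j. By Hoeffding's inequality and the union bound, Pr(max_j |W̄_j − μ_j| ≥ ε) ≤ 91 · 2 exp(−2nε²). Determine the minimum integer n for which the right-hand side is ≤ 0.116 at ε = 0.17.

Need 2·91·exp(−2nε²) ≤ 0.116, i.e. exp(−2nε²) ≤ 0.116/182.
So 2nε² ≥ ln(182/0.116) = 7.358172.
Hence n ≥ 7.358172/(2·0.17²) = 127.304.
The smallest integer n is 128.

128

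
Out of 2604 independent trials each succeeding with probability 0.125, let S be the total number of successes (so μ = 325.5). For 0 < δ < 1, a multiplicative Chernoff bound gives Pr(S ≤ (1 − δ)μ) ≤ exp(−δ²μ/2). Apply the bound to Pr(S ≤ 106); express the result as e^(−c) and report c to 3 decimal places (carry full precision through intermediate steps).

74.010

Write 106 = (1 − δ)μ, so δ = 1 − 106/325.5 = 0.6743472…
Then the exponent is δ²μ/2 = (μ − 106)²/(2μ) = 74.009601.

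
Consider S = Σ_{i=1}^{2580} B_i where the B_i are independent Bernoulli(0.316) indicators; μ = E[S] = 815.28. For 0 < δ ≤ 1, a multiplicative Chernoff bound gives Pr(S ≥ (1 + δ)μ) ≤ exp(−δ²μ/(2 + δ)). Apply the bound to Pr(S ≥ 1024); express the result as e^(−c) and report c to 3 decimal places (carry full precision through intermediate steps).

Write 1024 = (1 + δ)μ, so δ = 1024/815.28 − 1 = 0.2560102…
Then the exponent is δ²μ/(2 + δ) = (1024 − μ)² / (μ·(2 + δ)) = 23.685376.

23.685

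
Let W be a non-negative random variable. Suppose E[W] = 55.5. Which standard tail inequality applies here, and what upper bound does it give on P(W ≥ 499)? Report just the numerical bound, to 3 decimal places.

Only the mean of a non-negative variable is known, so Markov's inequality is the applicable tail bound.
Markov's inequality: for a non-negative random variable, P(W ≥ a) ≤ E[W]/a.
Here E[W] = 55.5 and a = 499, so the bound is 55.5/499 = 0.1112.

0.111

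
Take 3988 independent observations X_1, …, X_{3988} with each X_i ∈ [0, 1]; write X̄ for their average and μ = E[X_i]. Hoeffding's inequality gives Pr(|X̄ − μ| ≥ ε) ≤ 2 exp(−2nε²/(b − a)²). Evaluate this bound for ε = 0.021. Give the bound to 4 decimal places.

Exponent: 2nε²/(b − a)² = 2·3988·0.021² / 1² = 3.51742.
Bound = 2·exp(−3.51742) = 0.05935.

0.0594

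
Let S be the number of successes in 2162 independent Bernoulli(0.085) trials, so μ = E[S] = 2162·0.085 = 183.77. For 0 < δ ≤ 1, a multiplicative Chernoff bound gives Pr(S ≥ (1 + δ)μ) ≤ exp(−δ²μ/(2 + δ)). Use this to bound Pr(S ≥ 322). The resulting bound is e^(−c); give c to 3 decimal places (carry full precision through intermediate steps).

37.779

Write 322 = (1 + δ)μ, so δ = 322/183.77 − 1 = 0.7521902…
Then the exponent is δ²μ/(2 + δ) = (322 − μ)² / (μ·(2 + δ)) = 37.779095.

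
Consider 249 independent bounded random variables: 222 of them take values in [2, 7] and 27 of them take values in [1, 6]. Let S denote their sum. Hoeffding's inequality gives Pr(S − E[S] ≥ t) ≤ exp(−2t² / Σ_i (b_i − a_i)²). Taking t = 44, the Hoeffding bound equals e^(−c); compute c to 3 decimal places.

Σ(b_i − a_i)² = 222·5² + 27·5² = 6225.
c = 2t² / 6225 = 2·44² / 6225 = 0.6220.

0.622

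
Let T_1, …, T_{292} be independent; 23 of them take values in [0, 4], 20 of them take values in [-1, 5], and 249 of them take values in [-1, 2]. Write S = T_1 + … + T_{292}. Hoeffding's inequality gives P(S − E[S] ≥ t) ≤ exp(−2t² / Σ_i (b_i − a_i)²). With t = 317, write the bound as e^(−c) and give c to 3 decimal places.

60.372

Σ(b_i − a_i)² = 23·4² + 20·6² + 249·3² = 3329.
c = 2t² / 3329 = 2·317² / 3329 = 60.3719.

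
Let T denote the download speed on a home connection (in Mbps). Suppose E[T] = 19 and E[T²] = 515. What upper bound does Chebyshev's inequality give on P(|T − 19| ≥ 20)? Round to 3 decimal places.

Var(T) = E[T²] − (E[T])² = 515 − 361 = 154.
Chebyshev's inequality: P(|T − μ| ≥ t) ≤ Var(T)/t² = 154/400 = 0.3850.

0.385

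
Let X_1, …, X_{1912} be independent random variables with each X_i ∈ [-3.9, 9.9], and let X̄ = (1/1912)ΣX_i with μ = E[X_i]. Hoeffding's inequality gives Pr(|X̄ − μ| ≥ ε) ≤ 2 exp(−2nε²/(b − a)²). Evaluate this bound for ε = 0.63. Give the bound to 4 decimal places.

Exponent: 2nε²/(b − a)² = 2·1912·0.63² / 13.8² = 7.96968.
Bound = 2·exp(−7.96968) = 0.00069.

0.0007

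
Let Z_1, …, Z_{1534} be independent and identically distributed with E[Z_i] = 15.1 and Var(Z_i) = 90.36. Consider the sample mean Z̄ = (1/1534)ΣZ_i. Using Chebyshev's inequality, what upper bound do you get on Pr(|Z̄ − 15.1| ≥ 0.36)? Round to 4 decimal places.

0.4545

Var(Z̄) = Var(Z_i)/n = 90.36/1534 = 0.058905.
Chebyshev: Pr(|Z̄ − 15.1| ≥ 0.36) ≤ Var(Z̄)/(0.36)² = 90.36/(1534·0.36²) = 0.4545.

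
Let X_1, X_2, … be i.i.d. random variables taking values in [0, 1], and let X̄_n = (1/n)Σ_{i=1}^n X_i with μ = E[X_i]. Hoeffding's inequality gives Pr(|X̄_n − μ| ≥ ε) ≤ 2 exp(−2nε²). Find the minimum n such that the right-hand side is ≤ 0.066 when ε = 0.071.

339

Require 2·exp(−2nε²) ≤ 0.066, i.e. 2nε² ≥ ln(2/0.066) = 3.411248.
So n ≥ 3.411248 / (2·0.071²) = 338.350.
The smallest integer n is 339.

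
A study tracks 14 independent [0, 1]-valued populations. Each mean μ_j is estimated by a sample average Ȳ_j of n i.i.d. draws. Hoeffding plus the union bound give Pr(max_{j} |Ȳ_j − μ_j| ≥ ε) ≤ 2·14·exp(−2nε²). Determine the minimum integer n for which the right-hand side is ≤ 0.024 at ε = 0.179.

111

Need 2·14·exp(−2nε²) ≤ 0.024, i.e. exp(−2nε²) ≤ 0.024/28.
So 2nε² ≥ ln(28/0.024) = 7.061906.
Hence n ≥ 7.061906/(2·0.179²) = 110.201.
The smallest integer n is 111.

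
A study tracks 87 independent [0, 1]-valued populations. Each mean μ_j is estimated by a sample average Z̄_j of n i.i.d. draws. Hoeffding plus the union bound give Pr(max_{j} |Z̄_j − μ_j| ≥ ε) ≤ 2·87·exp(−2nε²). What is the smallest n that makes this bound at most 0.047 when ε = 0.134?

Need 2·87·exp(−2nε²) ≤ 0.047, i.e. exp(−2nε²) ≤ 0.047/174.
So 2nε² ≥ ln(174/0.047) = 8.216663.
Hence n ≥ 8.216663/(2·0.134²) = 228.800.
The smallest integer n is 229.

229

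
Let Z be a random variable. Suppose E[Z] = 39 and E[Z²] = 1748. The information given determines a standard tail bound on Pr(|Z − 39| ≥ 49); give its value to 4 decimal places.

The first two moments determine the variance, so Chebyshev's inequality is the sharpest standard bound available.
Var(Z) = E[Z²] − (E[Z])² = 1748 − 1521 = 227.
Chebyshev's inequality: Pr(|Z − μ| ≥ t) ≤ Var(Z)/t² = 227/2401 = 0.0945.

0.0945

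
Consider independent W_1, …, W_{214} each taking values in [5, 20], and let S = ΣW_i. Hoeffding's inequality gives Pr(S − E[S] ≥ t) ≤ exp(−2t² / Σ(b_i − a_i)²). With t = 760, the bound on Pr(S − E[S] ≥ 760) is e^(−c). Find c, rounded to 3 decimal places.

Σ(b_i − a_i)² = 214·(15)² = 48150.
c = 2t²/48150 = 2·760²/48150 = 23.9917.

23.992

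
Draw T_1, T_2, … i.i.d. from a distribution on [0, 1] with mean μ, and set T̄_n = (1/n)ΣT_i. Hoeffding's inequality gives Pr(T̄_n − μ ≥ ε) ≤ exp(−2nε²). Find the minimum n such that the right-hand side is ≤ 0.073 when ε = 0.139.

68

Require exp(−2nε²) ≤ 0.073, i.e. 2nε² ≥ ln(1/0.073) = 2.617296.
So n ≥ 2.617296 / (2·0.139²) = 67.732.
The smallest integer n is 68.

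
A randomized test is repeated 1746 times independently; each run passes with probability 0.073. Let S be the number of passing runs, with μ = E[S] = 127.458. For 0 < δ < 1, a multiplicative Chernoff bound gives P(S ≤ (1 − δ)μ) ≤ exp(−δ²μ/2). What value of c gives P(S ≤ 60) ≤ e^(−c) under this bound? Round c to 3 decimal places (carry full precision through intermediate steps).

Write 60 = (1 − δ)μ, so δ = 1 − 60/127.458 = 0.5292567…
Then the exponent is δ²μ/2 = (μ − 60)²/(2μ) = 17.851299.

17.851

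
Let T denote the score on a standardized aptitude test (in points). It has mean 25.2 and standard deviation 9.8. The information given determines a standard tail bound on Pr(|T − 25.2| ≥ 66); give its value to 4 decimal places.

Mean and variance are known, so Chebyshev's inequality applies.
Chebyshev: Pr(|T − μ| ≥ t) ≤ Var(T)/t².
Var(T) = σ² = 9.8² = 96.04.
Bound = 96.04 / 4356 = 0.0220.

0.0220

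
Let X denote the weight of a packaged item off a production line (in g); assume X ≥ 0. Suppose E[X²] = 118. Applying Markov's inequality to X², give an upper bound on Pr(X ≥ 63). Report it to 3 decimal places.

0.030

Since X ≥ 0, the event {X ≥ 63} is the same as {X² ≥ 3969}.
Markov's inequality applied to X² gives Pr(X² ≥ 3969) ≤ E[X²]/3969 = 118/3969 = 0.0297.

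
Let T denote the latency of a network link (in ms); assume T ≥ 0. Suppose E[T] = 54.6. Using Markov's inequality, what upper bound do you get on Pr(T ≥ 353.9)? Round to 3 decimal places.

Markov's inequality: for a non-negative random variable, Pr(T ≥ a) ≤ E[T]/a.
Here E[T] = 54.6 and a = 353.9, so the bound is 54.6/353.9 = 0.1543.

0.154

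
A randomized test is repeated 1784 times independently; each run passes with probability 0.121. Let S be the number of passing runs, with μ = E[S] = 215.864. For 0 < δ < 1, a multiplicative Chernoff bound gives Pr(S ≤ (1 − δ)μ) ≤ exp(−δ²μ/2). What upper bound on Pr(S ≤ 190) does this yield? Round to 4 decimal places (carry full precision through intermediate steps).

Write 190 = (1 − δ)μ, so δ = 1 − 190/215.864 = 0.1198162…
Then the exponent is δ²μ/2 = (μ − 190)²/(2μ) = 1.549463.
Bound = exp(−1.549463) = 0.21236.

0.2124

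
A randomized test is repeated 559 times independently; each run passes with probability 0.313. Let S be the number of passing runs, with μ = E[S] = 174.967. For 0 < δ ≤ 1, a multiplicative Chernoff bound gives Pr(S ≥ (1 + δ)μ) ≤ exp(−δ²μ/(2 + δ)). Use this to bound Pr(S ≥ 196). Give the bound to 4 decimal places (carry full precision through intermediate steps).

Write 196 = (1 + δ)μ, so δ = 196/174.967 − 1 = 0.1202112…
Then the exponent is δ²μ/(2 + δ) = (196 − μ)² / (μ·(2 + δ)) = 1.192524.
Bound = exp(−1.192524) = 0.30345.

0.3035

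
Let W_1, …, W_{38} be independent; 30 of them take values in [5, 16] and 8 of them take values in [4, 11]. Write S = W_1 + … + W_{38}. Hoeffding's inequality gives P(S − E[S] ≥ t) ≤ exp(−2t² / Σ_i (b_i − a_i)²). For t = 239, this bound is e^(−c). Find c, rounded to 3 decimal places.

Σ(b_i − a_i)² = 30·11² + 8·7² = 4022.
c = 2t² / 4022 = 2·239² / 4022 = 28.4043.

28.404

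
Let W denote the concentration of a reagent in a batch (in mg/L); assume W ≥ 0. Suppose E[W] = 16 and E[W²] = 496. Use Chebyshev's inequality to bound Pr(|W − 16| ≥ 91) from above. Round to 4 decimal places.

Var(W) = E[W²] − (E[W])² = 496 − 256 = 240.
Chebyshev's inequality: Pr(|W − μ| ≥ t) ≤ Var(W)/t² = 240/8281 = 0.0290.

0.0290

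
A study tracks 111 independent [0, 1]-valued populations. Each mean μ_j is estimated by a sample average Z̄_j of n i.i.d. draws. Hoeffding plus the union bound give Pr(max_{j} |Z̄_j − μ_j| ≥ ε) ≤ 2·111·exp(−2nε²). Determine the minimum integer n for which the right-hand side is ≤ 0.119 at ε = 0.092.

445

Need 2·111·exp(−2nε²) ≤ 0.119, i.e. exp(−2nε²) ≤ 0.119/222.
So 2nε² ≥ ln(222/0.119) = 7.531309.
Hence n ≥ 7.531309/(2·0.092²) = 444.902.
The smallest integer n is 445.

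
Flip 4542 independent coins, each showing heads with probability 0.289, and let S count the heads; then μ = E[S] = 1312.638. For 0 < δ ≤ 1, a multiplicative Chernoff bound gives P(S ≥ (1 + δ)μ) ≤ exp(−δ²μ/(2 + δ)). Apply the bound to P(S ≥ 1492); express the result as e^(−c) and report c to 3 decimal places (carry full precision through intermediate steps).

11.471

Write 1492 = (1 + δ)μ, so δ = 1492/1312.638 − 1 = 0.1366424…
Then the exponent is δ²μ/(2 + δ) = (1492 − μ)² / (μ·(2 + δ)) = 11.470545.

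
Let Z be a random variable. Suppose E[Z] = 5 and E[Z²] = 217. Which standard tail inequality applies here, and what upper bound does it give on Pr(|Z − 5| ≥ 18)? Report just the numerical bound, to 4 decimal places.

The first two moments determine the variance, so Chebyshev's inequality is the sharpest standard bound available.
Var(Z) = E[Z²] − (E[Z])² = 217 − 25 = 192.
Chebyshev's inequality: Pr(|Z − μ| ≥ t) ≤ Var(Z)/t² = 192/324 = 0.5926.

0.5926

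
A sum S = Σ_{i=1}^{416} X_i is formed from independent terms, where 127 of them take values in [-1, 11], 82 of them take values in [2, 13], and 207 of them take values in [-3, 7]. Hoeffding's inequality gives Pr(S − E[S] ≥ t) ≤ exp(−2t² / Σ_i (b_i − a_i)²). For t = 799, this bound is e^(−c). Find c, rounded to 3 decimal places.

26.105

Σ(b_i − a_i)² = 127·12² + 82·11² + 207·10² = 48910.
c = 2t² / 48910 = 2·799² / 48910 = 26.1051.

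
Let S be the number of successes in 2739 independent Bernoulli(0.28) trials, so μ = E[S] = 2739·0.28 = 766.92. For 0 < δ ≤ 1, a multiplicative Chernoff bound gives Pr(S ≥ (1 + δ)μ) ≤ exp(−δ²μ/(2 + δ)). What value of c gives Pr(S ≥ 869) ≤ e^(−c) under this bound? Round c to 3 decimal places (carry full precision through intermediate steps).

Write 869 = (1 + δ)μ, so δ = 869/766.92 − 1 = 0.1331038…
Then the exponent is δ²μ/(2 + δ) = (869 − μ)² / (μ·(2 + δ)) = 6.369704.

6.370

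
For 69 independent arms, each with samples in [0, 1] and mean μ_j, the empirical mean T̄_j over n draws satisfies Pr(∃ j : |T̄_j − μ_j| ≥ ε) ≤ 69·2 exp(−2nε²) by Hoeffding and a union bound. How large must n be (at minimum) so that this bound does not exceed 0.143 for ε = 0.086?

Need 2·69·exp(−2nε²) ≤ 0.143, i.e. exp(−2nε²) ≤ 0.143/138.
So 2nε² ≥ ln(138/0.143) = 6.872164.
Hence n ≥ 6.872164/(2·0.086²) = 464.587.
The smallest integer n is 465.

465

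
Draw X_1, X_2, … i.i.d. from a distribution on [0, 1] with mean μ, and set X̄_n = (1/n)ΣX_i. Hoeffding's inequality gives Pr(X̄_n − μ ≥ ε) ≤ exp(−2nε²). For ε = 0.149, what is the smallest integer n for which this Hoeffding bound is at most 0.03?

79

Require exp(−2nε²) ≤ 0.03, i.e. 2nε² ≥ ln(1/0.03) = 3.506558.
So n ≥ 3.506558 / (2·0.149²) = 78.973.
The smallest integer n is 79.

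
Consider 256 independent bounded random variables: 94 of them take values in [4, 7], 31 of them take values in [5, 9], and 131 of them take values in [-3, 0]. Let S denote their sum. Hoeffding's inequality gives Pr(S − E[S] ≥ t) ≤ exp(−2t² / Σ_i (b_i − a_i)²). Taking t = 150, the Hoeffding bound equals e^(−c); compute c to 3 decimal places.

Σ(b_i − a_i)² = 94·3² + 31·4² + 131·3² = 2521.
c = 2t² / 2521 = 2·150² / 2521 = 17.8501.

17.850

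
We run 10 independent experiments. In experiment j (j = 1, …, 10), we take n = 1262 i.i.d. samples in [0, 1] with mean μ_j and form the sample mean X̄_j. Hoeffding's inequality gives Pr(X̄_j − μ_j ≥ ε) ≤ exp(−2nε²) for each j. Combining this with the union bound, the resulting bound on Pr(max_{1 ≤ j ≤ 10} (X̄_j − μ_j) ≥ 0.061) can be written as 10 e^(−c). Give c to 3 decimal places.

Union bound over the 10 events: Pr(max_{1 ≤ j ≤ 10} (X̄_j − μ_j) ≥ 0.061) ≤ 10·exp(−2nε²) = 10 exp(−2·1262·0.061²).
So c = 2·1262·0.061² = 9.3918.

9.392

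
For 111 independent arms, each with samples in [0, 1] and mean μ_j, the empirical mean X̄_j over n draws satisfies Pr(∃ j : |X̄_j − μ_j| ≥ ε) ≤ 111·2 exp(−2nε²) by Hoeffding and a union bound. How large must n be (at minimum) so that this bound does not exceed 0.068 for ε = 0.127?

Need 2·111·exp(−2nε²) ≤ 0.068, i.e. exp(−2nε²) ≤ 0.068/222.
So 2nε² ≥ ln(222/0.068) = 8.090925.
Hence n ≥ 8.090925/(2·0.127²) = 250.819.
The smallest integer n is 251.

251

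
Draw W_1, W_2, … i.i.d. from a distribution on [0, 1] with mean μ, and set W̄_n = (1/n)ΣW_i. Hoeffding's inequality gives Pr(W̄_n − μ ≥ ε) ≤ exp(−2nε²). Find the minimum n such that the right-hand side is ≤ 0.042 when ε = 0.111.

129

Require exp(−2nε²) ≤ 0.042, i.e. 2nε² ≥ ln(1/0.042) = 3.170086.
So n ≥ 3.170086 / (2·0.111²) = 128.646.
The smallest integer n is 129.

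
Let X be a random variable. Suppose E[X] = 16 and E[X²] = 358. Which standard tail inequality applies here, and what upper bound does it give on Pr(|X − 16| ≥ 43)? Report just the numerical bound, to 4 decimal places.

0.0552

The first two moments determine the variance, so Chebyshev's inequality is the sharpest standard bound available.
Var(X) = E[X²] − (E[X])² = 358 − 256 = 102.
Chebyshev's inequality: Pr(|X − μ| ≥ t) ≤ Var(X)/t² = 102/1849 = 0.0552.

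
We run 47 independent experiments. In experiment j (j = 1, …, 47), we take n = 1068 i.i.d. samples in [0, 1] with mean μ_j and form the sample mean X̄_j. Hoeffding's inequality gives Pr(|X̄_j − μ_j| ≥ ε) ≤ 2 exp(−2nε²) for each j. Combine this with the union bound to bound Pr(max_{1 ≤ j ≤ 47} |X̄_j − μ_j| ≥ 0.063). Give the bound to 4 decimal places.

Per-experiment Hoeffding bound: 2·exp(−2·1068·0.063²) = 2·exp(−8.47778) = 0.00041608.
Union bound over 47 events: 47·0.00041608 = 0.01956.

0.0196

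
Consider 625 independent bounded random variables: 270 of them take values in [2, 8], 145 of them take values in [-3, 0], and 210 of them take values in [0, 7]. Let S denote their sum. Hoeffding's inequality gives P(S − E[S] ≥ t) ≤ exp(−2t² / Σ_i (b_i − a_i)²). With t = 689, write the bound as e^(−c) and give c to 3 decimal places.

Σ(b_i − a_i)² = 270·6² + 145·3² + 210·7² = 21315.
c = 2t² / 21315 = 2·689² / 21315 = 44.5434.

44.543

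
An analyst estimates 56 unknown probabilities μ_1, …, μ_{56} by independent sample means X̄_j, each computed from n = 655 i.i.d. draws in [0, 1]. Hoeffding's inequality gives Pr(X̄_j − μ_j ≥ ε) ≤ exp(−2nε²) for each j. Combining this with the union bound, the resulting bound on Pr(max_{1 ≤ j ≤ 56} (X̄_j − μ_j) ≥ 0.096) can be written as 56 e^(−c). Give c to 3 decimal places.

Union bound over the 56 events: Pr(max_{1 ≤ j ≤ 56} (X̄_j − μ_j) ≥ 0.096) ≤ 56·exp(−2nε²) = 56 exp(−2·655·0.096²).
So c = 2·655·0.096² = 12.0730.

12.073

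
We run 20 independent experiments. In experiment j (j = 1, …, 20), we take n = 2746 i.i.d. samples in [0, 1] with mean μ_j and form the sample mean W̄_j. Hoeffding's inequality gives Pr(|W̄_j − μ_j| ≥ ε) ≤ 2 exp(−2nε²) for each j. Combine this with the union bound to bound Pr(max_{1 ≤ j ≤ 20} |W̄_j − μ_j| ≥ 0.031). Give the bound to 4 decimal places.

Per-experiment Hoeffding bound: 2·exp(−2·2746·0.031²) = 2·exp(−5.27781) = 0.010207.
Union bound over 20 events: 20·0.010207 = 0.20414.

0.2041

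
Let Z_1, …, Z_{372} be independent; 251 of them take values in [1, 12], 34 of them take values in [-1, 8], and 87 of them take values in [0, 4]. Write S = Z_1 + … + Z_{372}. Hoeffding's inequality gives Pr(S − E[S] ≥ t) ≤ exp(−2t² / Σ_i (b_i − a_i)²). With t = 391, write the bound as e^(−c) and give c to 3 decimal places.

Σ(b_i − a_i)² = 251·11² + 34·9² + 87·4² = 34517.
c = 2t² / 34517 = 2·391² / 34517 = 8.8583.

8.858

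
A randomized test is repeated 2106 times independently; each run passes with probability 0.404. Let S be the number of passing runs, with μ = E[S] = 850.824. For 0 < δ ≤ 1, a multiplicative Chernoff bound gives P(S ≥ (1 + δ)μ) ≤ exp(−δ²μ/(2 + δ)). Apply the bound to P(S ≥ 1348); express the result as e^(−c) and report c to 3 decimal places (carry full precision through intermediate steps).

112.416

Write 1348 = (1 + δ)μ, so δ = 1348/850.824 − 1 = 0.5843465…
Then the exponent is δ²μ/(2 + δ) = (1348 − μ)² / (μ·(2 + δ)) = 112.416444.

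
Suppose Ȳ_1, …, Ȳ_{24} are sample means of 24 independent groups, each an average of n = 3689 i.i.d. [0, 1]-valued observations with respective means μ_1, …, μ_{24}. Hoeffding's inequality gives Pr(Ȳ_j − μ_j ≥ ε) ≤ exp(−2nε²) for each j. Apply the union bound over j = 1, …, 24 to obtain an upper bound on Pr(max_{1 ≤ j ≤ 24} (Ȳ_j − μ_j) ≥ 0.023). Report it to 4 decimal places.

0.4844

Per-experiment Hoeffding bound: exp(−2·3689·0.023²) = exp(−3.90296) = 0.020182.
Union bound over 24 events: 24·0.020182 = 0.48437.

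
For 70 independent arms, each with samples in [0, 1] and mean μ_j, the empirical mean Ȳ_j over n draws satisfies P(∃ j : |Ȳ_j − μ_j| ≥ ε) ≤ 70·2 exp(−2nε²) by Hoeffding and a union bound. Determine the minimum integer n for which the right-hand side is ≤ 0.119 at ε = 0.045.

1746

Need 2·70·exp(−2nε²) ≤ 0.119, i.e. exp(−2nε²) ≤ 0.119/140.
So 2nε² ≥ ln(140/0.119) = 7.070274.
Hence n ≥ 7.070274/(2·0.045²) = 1745.747.
The smallest integer n is 1746.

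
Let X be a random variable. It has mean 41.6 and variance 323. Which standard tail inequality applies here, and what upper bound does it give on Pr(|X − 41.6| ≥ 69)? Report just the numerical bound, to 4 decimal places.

Mean and variance are known, so Chebyshev's inequality applies.
Chebyshev: Pr(|X − μ| ≥ t) ≤ Var(X)/t².
Bound = 323 / 4761 = 0.0678.

0.0678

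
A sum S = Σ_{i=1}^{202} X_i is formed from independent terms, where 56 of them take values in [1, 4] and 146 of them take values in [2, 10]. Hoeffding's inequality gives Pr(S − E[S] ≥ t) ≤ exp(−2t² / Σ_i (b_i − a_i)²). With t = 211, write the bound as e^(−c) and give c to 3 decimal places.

9.042

Σ(b_i − a_i)² = 56·3² + 146·8² = 9848.
c = 2t² / 9848 = 2·211² / 9848 = 9.0416.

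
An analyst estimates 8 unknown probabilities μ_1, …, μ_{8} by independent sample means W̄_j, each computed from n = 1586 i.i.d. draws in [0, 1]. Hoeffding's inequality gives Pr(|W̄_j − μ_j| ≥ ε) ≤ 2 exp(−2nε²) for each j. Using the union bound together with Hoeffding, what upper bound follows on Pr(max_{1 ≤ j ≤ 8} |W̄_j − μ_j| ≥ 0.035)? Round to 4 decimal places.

Per-experiment Hoeffding bound: 2·exp(−2·1586·0.035²) = 2·exp(−3.88570) = 0.041067.
Union bound over 8 events: 8·0.041067 = 0.32854.

0.3285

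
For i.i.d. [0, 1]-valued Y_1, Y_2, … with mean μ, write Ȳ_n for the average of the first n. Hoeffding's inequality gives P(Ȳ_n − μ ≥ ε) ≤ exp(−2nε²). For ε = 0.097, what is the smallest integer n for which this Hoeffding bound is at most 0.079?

Require exp(−2nε²) ≤ 0.079, i.e. 2nε² ≥ ln(1/0.079) = 2.538307.
So n ≥ 2.538307 / (2·0.097²) = 134.887.
The smallest integer n is 135.

135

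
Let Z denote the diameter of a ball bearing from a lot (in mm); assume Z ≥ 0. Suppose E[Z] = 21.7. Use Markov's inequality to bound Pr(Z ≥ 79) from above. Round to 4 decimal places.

Markov's inequality: for a non-negative random variable, Pr(Z ≥ a) ≤ E[Z]/a.
Here E[Z] = 21.7 and a = 79, so the bound is 21.7/79 = 0.2747.

0.2747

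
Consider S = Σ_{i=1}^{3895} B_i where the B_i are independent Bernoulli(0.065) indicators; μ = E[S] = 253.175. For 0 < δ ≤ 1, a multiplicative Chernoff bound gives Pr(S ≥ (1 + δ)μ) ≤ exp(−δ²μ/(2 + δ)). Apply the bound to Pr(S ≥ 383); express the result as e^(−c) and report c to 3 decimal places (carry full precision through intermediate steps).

26.494

Write 383 = (1 + δ)μ, so δ = 383/253.175 − 1 = 0.5127876…
Then the exponent is δ²μ/(2 + δ) = (383 − μ)² / (μ·(2 + δ)) = 26.493544.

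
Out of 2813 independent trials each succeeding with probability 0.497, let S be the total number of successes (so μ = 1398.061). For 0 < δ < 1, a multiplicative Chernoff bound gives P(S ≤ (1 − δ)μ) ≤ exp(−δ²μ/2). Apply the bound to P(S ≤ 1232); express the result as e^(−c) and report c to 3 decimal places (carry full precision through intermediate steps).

Write 1232 = (1 − δ)μ, so δ = 1 − 1232/1398.061 = 0.1187795…
Then the exponent is δ²μ/2 = (μ − 1232)²/(2μ) = 9.862322.

9.862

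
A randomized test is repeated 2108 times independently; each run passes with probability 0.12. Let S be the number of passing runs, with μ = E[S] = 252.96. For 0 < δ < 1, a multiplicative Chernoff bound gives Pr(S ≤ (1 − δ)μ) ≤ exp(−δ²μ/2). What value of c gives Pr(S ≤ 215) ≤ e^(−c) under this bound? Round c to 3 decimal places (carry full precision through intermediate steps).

2.848

Write 215 = (1 − δ)μ, so δ = 1 − 215/252.96 = 0.1500633…
Then the exponent is δ²μ/2 = (μ − 215)²/(2μ) = 2.848201.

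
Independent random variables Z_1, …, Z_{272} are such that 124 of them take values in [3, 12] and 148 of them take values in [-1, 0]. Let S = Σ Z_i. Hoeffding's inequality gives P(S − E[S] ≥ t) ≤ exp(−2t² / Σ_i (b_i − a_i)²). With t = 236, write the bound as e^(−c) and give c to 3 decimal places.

Σ(b_i − a_i)² = 124·9² + 148·1² = 10192.
c = 2t² / 10192 = 2·236² / 10192 = 10.9294.

10.929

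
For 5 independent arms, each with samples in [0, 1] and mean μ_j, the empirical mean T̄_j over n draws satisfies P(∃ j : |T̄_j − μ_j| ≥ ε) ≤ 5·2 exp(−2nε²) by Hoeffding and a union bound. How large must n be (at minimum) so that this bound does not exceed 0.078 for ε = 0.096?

Need 2·5·exp(−2nε²) ≤ 0.078, i.e. exp(−2nε²) ≤ 0.078/10.
So 2nε² ≥ ln(10/0.078) = 4.853632.
Hence n ≥ 4.853632/(2·0.096²) = 263.326.
The smallest integer n is 264.

264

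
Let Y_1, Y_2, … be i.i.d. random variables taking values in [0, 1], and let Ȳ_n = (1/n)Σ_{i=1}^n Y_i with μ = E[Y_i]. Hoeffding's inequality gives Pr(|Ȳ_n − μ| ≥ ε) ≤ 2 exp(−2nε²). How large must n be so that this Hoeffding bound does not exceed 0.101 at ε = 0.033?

1371

Require 2·exp(−2nε²) ≤ 0.101, i.e. 2nε² ≥ ln(2/0.101) = 2.985782.
So n ≥ 2.985782 / (2·0.033²) = 1370.882.
The smallest integer n is 1371.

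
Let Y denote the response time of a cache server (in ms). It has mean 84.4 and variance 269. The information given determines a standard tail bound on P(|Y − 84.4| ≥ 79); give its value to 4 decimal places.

0.0431

Mean and variance are known, so Chebyshev's inequality applies.
Chebyshev: P(|Y − μ| ≥ t) ≤ Var(Y)/t².
Bound = 269 / 6241 = 0.0431.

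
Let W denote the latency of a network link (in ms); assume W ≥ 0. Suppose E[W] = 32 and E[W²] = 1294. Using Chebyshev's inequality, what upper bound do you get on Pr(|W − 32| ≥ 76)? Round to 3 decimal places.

Var(W) = E[W²] − (E[W])² = 1294 − 1024 = 270.
Chebyshev's inequality: Pr(|W − μ| ≥ t) ≤ Var(W)/t² = 270/5776 = 0.0467.

0.047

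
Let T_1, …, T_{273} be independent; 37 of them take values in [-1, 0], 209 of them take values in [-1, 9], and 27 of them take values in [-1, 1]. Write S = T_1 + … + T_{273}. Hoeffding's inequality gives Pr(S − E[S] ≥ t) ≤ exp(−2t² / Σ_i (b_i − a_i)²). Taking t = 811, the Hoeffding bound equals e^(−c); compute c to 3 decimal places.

Σ(b_i − a_i)² = 37·1² + 209·10² + 27·2² = 21045.
c = 2t² / 21045 = 2·811² / 21045 = 62.5062.

62.506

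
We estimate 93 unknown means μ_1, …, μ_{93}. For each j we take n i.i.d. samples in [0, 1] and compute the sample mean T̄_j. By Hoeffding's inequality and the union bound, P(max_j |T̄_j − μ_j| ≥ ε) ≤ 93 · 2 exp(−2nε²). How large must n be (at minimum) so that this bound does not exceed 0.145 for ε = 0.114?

Need 2·93·exp(−2nε²) ≤ 0.145, i.e. exp(−2nε²) ≤ 0.145/186.
So 2nε² ≥ ln(186/0.145) = 7.156768.
Hence n ≥ 7.156768/(2·0.114²) = 275.345.
The smallest integer n is 276.

276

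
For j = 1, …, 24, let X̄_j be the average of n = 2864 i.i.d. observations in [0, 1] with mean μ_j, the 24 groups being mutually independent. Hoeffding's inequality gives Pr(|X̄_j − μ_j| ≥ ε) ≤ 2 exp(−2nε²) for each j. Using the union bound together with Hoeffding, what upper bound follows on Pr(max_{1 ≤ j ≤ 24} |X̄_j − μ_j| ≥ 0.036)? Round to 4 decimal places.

0.0287

Per-experiment Hoeffding bound: 2·exp(−2·2864·0.036²) = 2·exp(−7.42349) = 0.0011941.
Union bound over 24 events: 24·0.0011941 = 0.02866.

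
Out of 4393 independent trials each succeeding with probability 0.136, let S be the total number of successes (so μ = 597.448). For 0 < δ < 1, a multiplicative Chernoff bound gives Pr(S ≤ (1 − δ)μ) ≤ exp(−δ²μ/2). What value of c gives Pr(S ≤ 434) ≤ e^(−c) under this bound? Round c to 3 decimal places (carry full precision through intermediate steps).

Write 434 = (1 − δ)μ, so δ = 1 − 434/597.448 = 0.2735769…
Then the exponent is δ²μ/2 = (μ − 434)²/(2μ) = 22.357802.

22.358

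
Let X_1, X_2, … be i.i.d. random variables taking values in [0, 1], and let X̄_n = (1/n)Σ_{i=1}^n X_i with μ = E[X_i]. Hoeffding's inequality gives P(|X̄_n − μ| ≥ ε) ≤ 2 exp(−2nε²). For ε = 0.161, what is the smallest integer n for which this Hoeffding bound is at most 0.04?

Require 2·exp(−2nε²) ≤ 0.04, i.e. 2nε² ≥ ln(2/0.04) = 3.912023.
So n ≥ 3.912023 / (2·0.161²) = 75.460.
The smallest integer n is 76.

76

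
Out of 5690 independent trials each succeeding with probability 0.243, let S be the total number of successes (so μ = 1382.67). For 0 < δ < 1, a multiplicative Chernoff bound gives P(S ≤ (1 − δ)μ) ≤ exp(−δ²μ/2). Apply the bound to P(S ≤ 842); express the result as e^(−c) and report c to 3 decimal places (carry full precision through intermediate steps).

Write 842 = (1 − δ)μ, so δ = 1 − 842/1382.67 = 0.3910333…
Then the exponent is δ²μ/2 = (μ − 842)²/(2μ) = 105.709985.

105.710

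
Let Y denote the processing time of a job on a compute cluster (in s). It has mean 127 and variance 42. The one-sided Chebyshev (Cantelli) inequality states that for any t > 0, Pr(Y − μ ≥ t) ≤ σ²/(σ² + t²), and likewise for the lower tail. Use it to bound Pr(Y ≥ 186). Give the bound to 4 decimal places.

0.0119

Here σ² = 42 and t = 59, so σ² + t² = 3523.
Cantelli's bound: 42/3523 = 0.0119.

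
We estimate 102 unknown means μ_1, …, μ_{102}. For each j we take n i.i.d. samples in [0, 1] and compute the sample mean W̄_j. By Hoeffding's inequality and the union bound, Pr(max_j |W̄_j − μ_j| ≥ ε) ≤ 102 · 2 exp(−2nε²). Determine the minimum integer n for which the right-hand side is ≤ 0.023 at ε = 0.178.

144

Need 2·102·exp(−2nε²) ≤ 0.023, i.e. exp(−2nε²) ≤ 0.023/204.
So 2nε² ≥ ln(204/0.023) = 9.090381.
Hence n ≥ 9.090381/(2·0.178²) = 143.454.
The smallest integer n is 144.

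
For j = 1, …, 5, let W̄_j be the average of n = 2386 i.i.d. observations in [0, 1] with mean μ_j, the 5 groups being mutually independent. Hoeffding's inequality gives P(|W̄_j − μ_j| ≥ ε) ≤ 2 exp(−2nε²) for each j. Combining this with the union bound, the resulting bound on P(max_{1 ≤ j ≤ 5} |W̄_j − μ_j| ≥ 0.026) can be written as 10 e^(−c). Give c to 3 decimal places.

Union bound over the 5 events: P(max_{1 ≤ j ≤ 5} |W̄_j − μ_j| ≥ 0.026) ≤ 5·2·exp(−2nε²) = 10 exp(−2·2386·0.026²).
So c = 2·2386·0.026² = 3.2259.

3.226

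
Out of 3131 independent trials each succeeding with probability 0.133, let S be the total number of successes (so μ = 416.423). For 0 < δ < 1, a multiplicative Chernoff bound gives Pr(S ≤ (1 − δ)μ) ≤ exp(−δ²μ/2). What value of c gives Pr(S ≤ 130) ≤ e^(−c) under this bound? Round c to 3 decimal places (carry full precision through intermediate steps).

98.503

Write 130 = (1 − δ)μ, so δ = 1 − 130/416.423 = 0.6878174…
Then the exponent is δ²μ/2 = (μ − 130)²/(2μ) = 98.503367.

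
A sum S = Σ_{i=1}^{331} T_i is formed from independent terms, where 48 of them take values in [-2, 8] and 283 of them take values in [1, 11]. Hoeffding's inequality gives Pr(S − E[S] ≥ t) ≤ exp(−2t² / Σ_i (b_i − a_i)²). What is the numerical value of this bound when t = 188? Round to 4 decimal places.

Σ(b_i − a_i)² = 48·10² + 283·10² = 33100.
Exponent = 2·188² / 33100 = 2.13559.
Bound = exp(−2.13559) = 0.11817.

0.1182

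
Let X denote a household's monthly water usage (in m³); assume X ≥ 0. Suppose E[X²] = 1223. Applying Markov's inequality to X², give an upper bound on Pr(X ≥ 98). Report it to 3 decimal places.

Since X ≥ 0, the event {X ≥ 98} is the same as {X² ≥ 9604}.
Markov's inequality applied to X² gives Pr(X² ≥ 9604) ≤ E[X²]/9604 = 1223/9604 = 0.1273.

0.127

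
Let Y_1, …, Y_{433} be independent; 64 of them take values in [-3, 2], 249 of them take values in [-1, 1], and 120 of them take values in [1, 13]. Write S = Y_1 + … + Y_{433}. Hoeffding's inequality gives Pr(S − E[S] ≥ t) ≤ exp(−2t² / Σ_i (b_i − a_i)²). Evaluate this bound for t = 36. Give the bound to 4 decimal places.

0.8777

Σ(b_i − a_i)² = 64·5² + 249·2² + 120·12² = 19876.
Exponent = 2·36² / 19876 = 0.13041.
Bound = exp(−0.13041) = 0.87774.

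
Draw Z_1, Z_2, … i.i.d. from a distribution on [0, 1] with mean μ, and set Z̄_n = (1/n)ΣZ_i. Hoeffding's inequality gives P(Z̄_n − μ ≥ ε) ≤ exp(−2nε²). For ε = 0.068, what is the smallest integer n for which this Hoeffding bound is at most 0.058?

Require exp(−2nε²) ≤ 0.058, i.e. 2nε² ≥ ln(1/0.058) = 2.847312.
So n ≥ 2.847312 / (2·0.068²) = 307.884.
The smallest integer n is 308.

308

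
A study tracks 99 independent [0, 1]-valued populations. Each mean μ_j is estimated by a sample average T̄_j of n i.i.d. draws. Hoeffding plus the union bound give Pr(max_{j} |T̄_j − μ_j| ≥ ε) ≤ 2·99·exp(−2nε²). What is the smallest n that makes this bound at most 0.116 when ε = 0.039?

Need 2·99·exp(−2nε²) ≤ 0.116, i.e. exp(−2nε²) ≤ 0.116/198.
So 2nε² ≥ ln(198/0.116) = 7.442432.
Hence n ≥ 7.442432/(2·0.039²) = 2446.559.
The smallest integer n is 2447.

2447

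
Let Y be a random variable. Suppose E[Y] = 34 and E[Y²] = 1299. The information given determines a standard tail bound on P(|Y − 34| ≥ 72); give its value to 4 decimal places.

0.0276

The first two moments determine the variance, so Chebyshev's inequality is the sharpest standard bound available.
Var(Y) = E[Y²] − (E[Y])² = 1299 − 1156 = 143.
Chebyshev's inequality: P(|Y − μ| ≥ t) ≤ Var(Y)/t² = 143/5184 = 0.0276.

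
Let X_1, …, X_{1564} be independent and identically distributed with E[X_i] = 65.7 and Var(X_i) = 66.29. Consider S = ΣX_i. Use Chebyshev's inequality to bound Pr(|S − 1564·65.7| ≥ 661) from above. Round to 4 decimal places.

0.2373

Var(S) = n·Var(X_i) = 1564·66.29 = 103677.56.
Chebyshev: Pr(|S − 1564·65.7| ≥ 661) ≤ Var(S)/661² = 103677.56/436921 = 0.2373.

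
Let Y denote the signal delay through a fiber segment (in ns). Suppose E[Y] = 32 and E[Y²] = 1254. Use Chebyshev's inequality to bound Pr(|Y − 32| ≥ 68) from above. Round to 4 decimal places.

0.0497

Var(Y) = E[Y²] − (E[Y])² = 1254 − 1024 = 230.
Chebyshev's inequality: Pr(|Y − μ| ≥ t) ≤ Var(Y)/t² = 230/4624 = 0.0497.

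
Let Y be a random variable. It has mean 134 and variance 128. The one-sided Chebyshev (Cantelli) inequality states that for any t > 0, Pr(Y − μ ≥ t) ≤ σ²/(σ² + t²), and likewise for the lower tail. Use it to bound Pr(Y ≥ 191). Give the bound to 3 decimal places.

0.038

Here σ² = 128 and t = 57, so σ² + t² = 3377.
Cantelli's bound: 128/3377 = 0.0379.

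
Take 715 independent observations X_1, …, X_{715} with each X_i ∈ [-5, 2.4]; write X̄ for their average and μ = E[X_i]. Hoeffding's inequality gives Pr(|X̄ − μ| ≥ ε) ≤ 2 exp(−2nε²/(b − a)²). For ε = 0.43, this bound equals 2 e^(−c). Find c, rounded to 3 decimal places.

4.828

c = 2nε²/(b − a)² = 2·715·0.43² / 7.4² = 4.8285.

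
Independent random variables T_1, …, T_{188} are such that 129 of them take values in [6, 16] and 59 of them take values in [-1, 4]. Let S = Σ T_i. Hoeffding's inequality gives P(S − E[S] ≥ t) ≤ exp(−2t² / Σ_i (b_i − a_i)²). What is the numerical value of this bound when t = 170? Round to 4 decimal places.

Σ(b_i − a_i)² = 129·10² + 59·5² = 14375.
Exponent = 2·170² / 14375 = 4.02087.
Bound = exp(−4.02087) = 0.01794.

0.0179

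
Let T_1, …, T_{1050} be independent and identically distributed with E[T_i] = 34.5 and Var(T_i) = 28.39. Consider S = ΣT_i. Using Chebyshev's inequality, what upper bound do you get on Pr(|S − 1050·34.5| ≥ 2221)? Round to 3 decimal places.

Var(S) = n·Var(T_i) = 1050·28.39 = 29809.5.
Chebyshev: Pr(|S − 1050·34.5| ≥ 2221) ≤ Var(S)/2221² = 29809.5/4932841 = 0.0060.

0.006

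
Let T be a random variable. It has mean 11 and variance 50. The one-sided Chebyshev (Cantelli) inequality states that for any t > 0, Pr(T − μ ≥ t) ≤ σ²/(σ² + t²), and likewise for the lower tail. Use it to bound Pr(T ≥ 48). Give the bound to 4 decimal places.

0.0352

Here σ² = 50 and t = 37, so σ² + t² = 1419.
Cantelli's bound: 50/1419 = 0.0352.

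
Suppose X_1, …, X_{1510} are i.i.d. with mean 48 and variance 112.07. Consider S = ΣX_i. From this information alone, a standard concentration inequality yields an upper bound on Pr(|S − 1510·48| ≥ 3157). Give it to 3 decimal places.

With mean and variance of each term known, Chebyshev's inequality bounds the deviation of the sum (or sample mean).
Var(S) = n·Var(X_i) = 1510·112.07 = 169225.7.
Chebyshev: Pr(|S − 1510·48| ≥ 3157) ≤ Var(S)/3157² = 169225.7/9966649 = 0.0170.

0.017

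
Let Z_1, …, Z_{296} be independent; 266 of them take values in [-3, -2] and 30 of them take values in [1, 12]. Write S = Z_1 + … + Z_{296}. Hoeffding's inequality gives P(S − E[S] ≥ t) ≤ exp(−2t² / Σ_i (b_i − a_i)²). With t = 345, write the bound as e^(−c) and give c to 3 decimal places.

Σ(b_i − a_i)² = 266·1² + 30·11² = 3896.
c = 2t² / 3896 = 2·345² / 3896 = 61.1011.

61.101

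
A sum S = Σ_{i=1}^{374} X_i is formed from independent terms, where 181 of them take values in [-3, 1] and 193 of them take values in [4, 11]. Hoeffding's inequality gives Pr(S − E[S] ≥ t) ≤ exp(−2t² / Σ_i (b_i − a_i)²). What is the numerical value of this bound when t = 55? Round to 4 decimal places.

0.6128

Σ(b_i − a_i)² = 181·4² + 193·7² = 12353.
Exponent = 2·55² / 12353 = 0.48976.
Bound = exp(−0.48976) = 0.61277.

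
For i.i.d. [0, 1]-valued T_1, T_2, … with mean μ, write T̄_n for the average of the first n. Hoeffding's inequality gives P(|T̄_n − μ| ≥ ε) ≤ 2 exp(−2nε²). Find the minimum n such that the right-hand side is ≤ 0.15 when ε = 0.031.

1348

Require 2·exp(−2nε²) ≤ 0.15, i.e. 2nε² ≥ ln(2/0.15) = 2.590267.
So n ≥ 2.590267 / (2·0.031²) = 1347.694.
The smallest integer n is 1348.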